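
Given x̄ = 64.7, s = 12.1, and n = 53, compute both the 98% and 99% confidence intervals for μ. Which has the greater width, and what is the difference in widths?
99% CI is wider by 0.91

df = 52
98% CI: t* = 2.400, (60.71, 68.69), width = 2 · t* · s/√n = 7.98
99% CI: t* = 2.674, (60.26, 69.14), width = 2 · t* · s/√n = 8.89

The 99% CI is wider by 8.89 - 7.98 = 0.91.
Higher confidence requires a wider interval.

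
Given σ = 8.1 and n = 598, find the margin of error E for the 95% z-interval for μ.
Margin of error = 0.65

Margin of error = z* · σ/√n
= 1.960 · 8.1/√598
= 1.960 · 8.1/24.4540
= 0.65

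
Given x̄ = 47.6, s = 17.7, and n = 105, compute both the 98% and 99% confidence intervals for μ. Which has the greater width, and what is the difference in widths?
99% CI is wider by 0.91

df = 104
98% CI: t* = 2.363, (43.52, 51.68), width = 2 · t* · s/√n = 8.16
99% CI: t* = 2.624, (43.07, 52.13), width = 2 · t* · s/√n = 9.07

The 99% CI is wider by 9.07 - 8.16 = 0.91.
Higher confidence requires a wider interval.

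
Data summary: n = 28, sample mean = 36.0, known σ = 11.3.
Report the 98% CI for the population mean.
(31.03, 40.97)

z-interval (σ known):
z* = 2.326 for 98% confidence

Margin of error = z* · σ/√n = 2.326 · 11.3/√28 = 4.97

CI: (36.0 - 4.97, 36.0 + 4.97) = (31.03, 40.97)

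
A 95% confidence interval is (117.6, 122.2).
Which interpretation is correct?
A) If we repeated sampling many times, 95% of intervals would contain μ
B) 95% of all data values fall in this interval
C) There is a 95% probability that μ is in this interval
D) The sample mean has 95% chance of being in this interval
A

A) Correct — this is the frequentist long-run coverage interpretation.
B) Wrong — a CI is about the parameter μ, not individual data values.
C) Wrong — μ is fixed; the randomness lives in the interval, not in μ.
D) Wrong — x̄ is observed and sits in the interval by construction.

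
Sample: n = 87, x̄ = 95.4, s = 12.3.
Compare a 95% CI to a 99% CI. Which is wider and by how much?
99% CI is wider by 1.71

df = 86
95% CI: t* = 1.988, (92.78, 98.02), width = 2 · t* · s/√n = 5.24
99% CI: t* = 2.634, (91.93, 98.87), width = 2 · t* · s/√n = 6.95

The 99% CI is wider by 6.95 - 5.24 = 1.71.
Higher confidence requires a wider interval.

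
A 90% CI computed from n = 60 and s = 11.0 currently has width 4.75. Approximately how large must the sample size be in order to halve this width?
n ≈ 240

CI width ∝ 1/√n
To reduce width by factor 2, need √n to grow by 2 → need 2² = 4 times as many samples.

Current: n = 60, width = 4.75
New: n = 240, width ≈ 2.34

Width reduced by factor of 4.75/2.34 = 2.03.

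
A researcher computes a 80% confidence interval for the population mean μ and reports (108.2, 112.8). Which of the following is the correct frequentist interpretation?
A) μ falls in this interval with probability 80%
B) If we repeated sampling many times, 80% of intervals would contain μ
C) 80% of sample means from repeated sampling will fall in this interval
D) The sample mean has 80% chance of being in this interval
B

A) Wrong — μ is fixed; the randomness lives in the interval, not in μ.
B) Correct — this is the frequentist long-run coverage interpretation.
C) Wrong — coverage applies to intervals containing μ, not to future x̄ values.
D) Wrong — x̄ is observed and sits in the interval by construction.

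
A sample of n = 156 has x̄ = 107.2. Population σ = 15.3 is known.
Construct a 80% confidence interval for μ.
(105.63, 108.77)

z-interval (σ known):
z* = 1.282 for 80% confidence

Margin of error = z* · σ/√n = 1.282 · 15.3/√156 = 1.57

CI: (107.2 - 1.57, 107.2 + 1.57) = (105.63, 108.77)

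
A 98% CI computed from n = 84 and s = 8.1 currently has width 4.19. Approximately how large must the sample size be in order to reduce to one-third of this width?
n ≈ 756

CI width ∝ 1/√n
To reduce width by factor 3, need √n to grow by 3 → need 3² = 9 times as many samples.

Current: n = 84, width = 4.19
New: n = 756, width ≈ 1.37

Width reduced by factor of 4.19/1.37 = 3.06.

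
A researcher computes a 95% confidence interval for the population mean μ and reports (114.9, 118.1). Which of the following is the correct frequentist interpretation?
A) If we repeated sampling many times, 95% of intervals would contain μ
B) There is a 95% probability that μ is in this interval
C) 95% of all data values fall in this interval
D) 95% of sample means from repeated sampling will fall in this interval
A

A) Correct — this is the frequentist long-run coverage interpretation.
B) Wrong — μ is fixed; the randomness lives in the interval, not in μ.
C) Wrong — a CI is about the parameter μ, not individual data values.
D) Wrong — coverage applies to intervals containing μ, not to future x̄ values.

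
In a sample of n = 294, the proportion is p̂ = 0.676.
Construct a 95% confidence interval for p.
(0.623, 0.729)

Proportion CI:
SE = √(p̂(1-p̂)/n) = √(0.676 · 0.324 / 294) = 0.02729

z* = 1.960
Margin = z* · SE = 1.960 · 0.02729 = 0.0535

CI: 0.676 ± 0.0535 = (0.623, 0.729)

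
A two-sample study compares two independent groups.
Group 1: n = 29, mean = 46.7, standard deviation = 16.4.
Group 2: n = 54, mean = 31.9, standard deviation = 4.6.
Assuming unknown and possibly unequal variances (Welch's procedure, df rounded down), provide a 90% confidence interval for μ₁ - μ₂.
(9.52, 20.08)

Difference: x̄₁ - x̄₂ = 14.80
SE = √(s₁²/n₁ + s₂²/n₂) = √(16.4²/29 + 4.6²/54) = 3.1091
df = 30.39 → 30 (Welch–Satterthwaite, rounded down)
t* = 1.697

CI: 14.80 ± 1.697 · 3.1091 = 14.80 ± 5.28 = (9.52, 20.08)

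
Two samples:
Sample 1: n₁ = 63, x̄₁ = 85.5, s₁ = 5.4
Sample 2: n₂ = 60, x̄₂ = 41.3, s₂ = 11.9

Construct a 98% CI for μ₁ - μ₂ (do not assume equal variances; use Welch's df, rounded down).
(40.21, 48.19)

Difference: x̄₁ - x̄₂ = 44.20
SE = √(s₁²/n₁ + s₂²/n₂) = √(5.4²/63 + 11.9²/60) = 1.6802
df = 81.43 → 81 (Welch–Satterthwaite, rounded down)
t* = 2.373

CI: 44.20 ± 2.373 · 1.6802 = 44.20 ± 3.99 = (40.21, 48.19)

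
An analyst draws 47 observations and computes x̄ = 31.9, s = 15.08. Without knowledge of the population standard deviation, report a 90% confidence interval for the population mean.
(28.21, 35.59)

t-interval (σ unknown):
df = n - 1 = 46
t* = 1.679 for 90% confidence

Margin of error = t* · s/√n = 1.679 · 15.08/√47 = 3.69

CI: (28.21, 35.59)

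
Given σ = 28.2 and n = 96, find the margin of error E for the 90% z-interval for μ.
Margin of error = 4.73

Margin of error = z* · σ/√n
= 1.645 · 28.2/√96
= 1.645 · 28.2/9.7980
= 4.73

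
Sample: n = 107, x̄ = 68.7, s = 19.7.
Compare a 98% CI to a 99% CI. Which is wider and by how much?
99% CI is wider by 0.99

df = 106
98% CI: t* = 2.362, (64.20, 73.20), width = 2 · t* · s/√n = 9.00
99% CI: t* = 2.623, (63.70, 73.70), width = 2 · t* · s/√n = 9.99

The 99% CI is wider by 9.99 - 9.00 = 0.99.
Higher confidence requires a wider interval.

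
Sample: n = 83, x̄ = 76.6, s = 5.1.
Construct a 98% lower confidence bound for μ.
μ ≥ 75.43

Lower bound (one-sided):
t* = 2.087 (one-sided for 98%)
Lower bound = x̄ - t* · s/√n = 76.6 - 2.087 · 5.1/√83 = 75.43

We are 98% confident that μ ≥ 75.43.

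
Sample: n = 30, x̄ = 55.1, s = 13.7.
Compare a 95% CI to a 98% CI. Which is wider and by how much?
98% CI is wider by 2.09

df = 29
95% CI: t* = 2.045, (49.98, 60.22), width = 2 · t* · s/√n = 10.23
98% CI: t* = 2.462, (48.94, 61.26), width = 2 · t* · s/√n = 12.32

The 98% CI is wider by 12.32 - 10.23 = 2.09.
Higher confidence requires a wider interval.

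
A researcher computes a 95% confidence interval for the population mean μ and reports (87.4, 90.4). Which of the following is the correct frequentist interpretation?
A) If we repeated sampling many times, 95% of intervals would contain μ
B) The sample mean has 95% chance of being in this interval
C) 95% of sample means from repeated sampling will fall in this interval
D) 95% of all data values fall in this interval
A

A) Correct — this is the frequentist long-run coverage interpretation.
B) Wrong — x̄ is observed and sits in the interval by construction.
C) Wrong — coverage applies to intervals containing μ, not to future x̄ values.
D) Wrong — a CI is about the parameter μ, not individual data values.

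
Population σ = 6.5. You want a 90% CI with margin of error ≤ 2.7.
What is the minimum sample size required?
n ≥ 16

For margin E ≤ 2.7:
n ≥ (z* · σ / E)²
n ≥ (1.645 · 6.5 / 2.7)²
n ≥ 15.68

Minimum n = 16 (rounding up)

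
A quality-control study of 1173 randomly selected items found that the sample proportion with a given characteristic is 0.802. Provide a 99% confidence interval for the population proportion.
(0.772, 0.832)

Proportion CI:
SE = √(p̂(1-p̂)/n) = √(0.802 · 0.198 / 1173) = 0.01164

z* = 2.576
Margin = z* · SE = 2.576 · 0.01164 = 0.0300

CI: 0.802 ± 0.0300 = (0.772, 0.832)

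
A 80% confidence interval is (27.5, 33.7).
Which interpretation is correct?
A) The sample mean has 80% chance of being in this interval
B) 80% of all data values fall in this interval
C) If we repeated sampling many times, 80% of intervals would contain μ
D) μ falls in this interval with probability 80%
C

A) Wrong — x̄ is observed and sits in the interval by construction.
B) Wrong — a CI is about the parameter μ, not individual data values.
C) Correct — this is the frequentist long-run coverage interpretation.
D) Wrong — μ is fixed; the randomness lives in the interval, not in μ.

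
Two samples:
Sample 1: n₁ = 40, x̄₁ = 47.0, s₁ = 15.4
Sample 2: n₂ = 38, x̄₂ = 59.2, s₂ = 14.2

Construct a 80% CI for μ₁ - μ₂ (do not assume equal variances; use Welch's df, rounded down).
(-16.53, -7.87)

Difference: x̄₁ - x̄₂ = -12.20
SE = √(s₁²/n₁ + s₂²/n₂) = √(15.4²/40 + 14.2²/38) = 3.3519
df = 75.94 → 75 (Welch–Satterthwaite, rounded down)
t* = 1.293

CI: -12.20 ± 1.293 · 3.3519 = -12.20 ± 4.33 = (-16.53, -7.87)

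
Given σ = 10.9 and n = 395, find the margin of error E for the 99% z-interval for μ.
Margin of error = 1.41

Margin of error = z* · σ/√n
= 2.576 · 10.9/√395
= 2.576 · 10.9/19.8746
= 1.41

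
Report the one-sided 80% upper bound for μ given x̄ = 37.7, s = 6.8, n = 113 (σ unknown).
μ ≤ 38.24

Upper bound (one-sided):
t* = 0.845 (one-sided for 80%)
Upper bound = x̄ + t* · s/√n = 37.7 + 0.845 · 6.8/√113 = 38.24

We are 80% confident that μ ≤ 38.24.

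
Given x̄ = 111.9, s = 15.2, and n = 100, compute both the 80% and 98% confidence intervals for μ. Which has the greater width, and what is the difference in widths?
98% CI is wider by 3.27

df = 99
80% CI: t* = 1.290, (109.94, 113.86), width = 2 · t* · s/√n = 3.92
98% CI: t* = 2.365, (108.31, 115.49), width = 2 · t* · s/√n = 7.19

The 98% CI is wider by 7.19 - 3.92 = 3.27.
Higher confidence requires a wider interval.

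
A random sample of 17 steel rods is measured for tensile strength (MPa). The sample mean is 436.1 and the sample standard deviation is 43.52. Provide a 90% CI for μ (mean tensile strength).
(417.67, 454.53)

t-interval (σ unknown):
df = n - 1 = 16
t* = 1.746 for 90% confidence

Margin of error = t* · s/√n = 1.746 · 43.52/√17 = 18.43

CI: (417.67, 454.53)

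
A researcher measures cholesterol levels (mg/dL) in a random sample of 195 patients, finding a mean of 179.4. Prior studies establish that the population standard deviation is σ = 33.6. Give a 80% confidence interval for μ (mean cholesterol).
(176.32, 182.48)

z-interval (σ known):
z* = 1.282 for 80% confidence

Margin of error = z* · σ/√n = 1.282 · 33.6/√195 = 3.08

CI: (179.4 - 3.08, 179.4 + 3.08) = (176.32, 182.48)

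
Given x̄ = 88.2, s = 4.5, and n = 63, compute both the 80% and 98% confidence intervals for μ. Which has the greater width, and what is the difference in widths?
98% CI is wider by 1.24

df = 62
80% CI: t* = 1.295, (87.47, 88.93), width = 2 · t* · s/√n = 1.47
98% CI: t* = 2.388, (86.85, 89.55), width = 2 · t* · s/√n = 2.71

The 98% CI is wider by 2.71 - 1.47 = 1.24.
Higher confidence requires a wider interval.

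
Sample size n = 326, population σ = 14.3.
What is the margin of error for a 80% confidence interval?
Margin of error = 1.02

Margin of error = z* · σ/√n
= 1.282 · 14.3/√326
= 1.282 · 14.3/18.0555
= 1.02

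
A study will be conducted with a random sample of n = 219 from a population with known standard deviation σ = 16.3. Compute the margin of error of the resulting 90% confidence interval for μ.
Margin of error = 1.81

Margin of error = z* · σ/√n
= 1.645 · 16.3/√219
= 1.645 · 16.3/14.7986
= 1.81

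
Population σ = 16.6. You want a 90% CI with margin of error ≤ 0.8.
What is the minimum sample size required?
n ≥ 1166

For margin E ≤ 0.8:
n ≥ (z* · σ / E)²
n ≥ (1.645 · 16.6 / 0.8)²
n ≥ 1165.11

Minimum n = 1166 (rounding up)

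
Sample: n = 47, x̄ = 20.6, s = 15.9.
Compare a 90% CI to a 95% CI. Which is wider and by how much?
95% CI is wider by 1.55

df = 46
90% CI: t* = 1.679, (16.71, 24.49), width = 2 · t* · s/√n = 7.79
95% CI: t* = 2.013, (15.93, 25.27), width = 2 · t* · s/√n = 9.34

The 95% CI is wider by 9.34 - 7.79 = 1.55.
Higher confidence requires a wider interval.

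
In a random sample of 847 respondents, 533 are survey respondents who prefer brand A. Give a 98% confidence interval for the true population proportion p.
(0.591, 0.668)

Proportion CI:
p̂ = 533/847 = 0.62928
SE = √(p̂(1-p̂)/n) = √(0.62928 · 0.37072 / 847) = 0.01660

z* = 2.326
Margin = z* · SE = 2.326 · 0.01660 = 0.0386

CI: 0.62928 ± 0.0386 = (0.591, 0.668)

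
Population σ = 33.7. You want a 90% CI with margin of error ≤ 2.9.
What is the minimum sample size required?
n ≥ 366

For margin E ≤ 2.9:
n ≥ (z* · σ / E)²
n ≥ (1.645 · 33.7 / 2.9)²
n ≥ 365.42

Minimum n = 366 (rounding up)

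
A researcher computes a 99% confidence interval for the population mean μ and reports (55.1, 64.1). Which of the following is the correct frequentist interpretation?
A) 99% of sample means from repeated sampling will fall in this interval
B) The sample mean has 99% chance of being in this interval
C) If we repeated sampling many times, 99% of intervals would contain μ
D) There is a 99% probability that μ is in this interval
C

A) Wrong — coverage applies to intervals containing μ, not to future x̄ values.
B) Wrong — x̄ is observed and sits in the interval by construction.
C) Correct — this is the frequentist long-run coverage interpretation.
D) Wrong — μ is fixed; the randomness lives in the interval, not in μ.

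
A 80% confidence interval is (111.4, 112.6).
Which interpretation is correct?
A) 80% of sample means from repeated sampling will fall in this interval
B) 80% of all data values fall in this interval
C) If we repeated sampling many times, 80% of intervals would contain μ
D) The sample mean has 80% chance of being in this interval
C

A) Wrong — coverage applies to intervals containing μ, not to future x̄ values.
B) Wrong — a CI is about the parameter μ, not individual data values.
C) Correct — this is the frequentist long-run coverage interpretation.
D) Wrong — x̄ is observed and sits in the interval by construction.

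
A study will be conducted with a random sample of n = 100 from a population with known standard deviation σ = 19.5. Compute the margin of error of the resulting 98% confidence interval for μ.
Margin of error = 4.54

Margin of error = z* · σ/√n
= 2.326 · 19.5/√100
= 2.326 · 19.5/10.0000
= 4.54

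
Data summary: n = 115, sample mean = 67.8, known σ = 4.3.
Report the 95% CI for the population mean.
(67.01, 68.59)

z-interval (σ known):
z* = 1.960 for 95% confidence

Margin of error = z* · σ/√n = 1.960 · 4.3/√115 = 0.79

CI: (67.8 - 0.79, 67.8 + 0.79) = (67.01, 68.59)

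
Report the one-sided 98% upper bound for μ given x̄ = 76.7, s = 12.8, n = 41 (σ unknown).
μ ≤ 80.94

Upper bound (one-sided):
t* = 2.123 (one-sided for 98%)
Upper bound = x̄ + t* · s/√n = 76.7 + 2.123 · 12.8/√41 = 80.94

We are 98% confident that μ ≤ 80.94.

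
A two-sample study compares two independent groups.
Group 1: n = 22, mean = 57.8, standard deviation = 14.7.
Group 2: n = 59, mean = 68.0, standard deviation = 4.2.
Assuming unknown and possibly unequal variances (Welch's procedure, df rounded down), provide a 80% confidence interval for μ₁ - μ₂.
(-14.40, -6.00)

Difference: x̄₁ - x̄₂ = -10.20
SE = √(s₁²/n₁ + s₂²/n₂) = √(14.7²/22 + 4.2²/59) = 3.1814
df = 22.29 → 22 (Welch–Satterthwaite, rounded down)
t* = 1.321

CI: -10.20 ± 1.321 · 3.1814 = -10.20 ± 4.20 = (-14.40, -6.00)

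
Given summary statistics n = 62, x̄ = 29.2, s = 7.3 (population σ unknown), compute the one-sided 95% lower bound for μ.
μ ≥ 27.65

Lower bound (one-sided):
t* = 1.670 (one-sided for 95%)
Lower bound = x̄ - t* · s/√n = 29.2 - 1.670 · 7.3/√62 = 27.65

We are 95% confident that μ ≥ 27.65.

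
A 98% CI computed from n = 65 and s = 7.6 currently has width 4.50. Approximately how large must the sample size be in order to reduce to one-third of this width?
n ≈ 585

CI width ∝ 1/√n
To reduce width by factor 3, need √n to grow by 3 → need 3² = 9 times as many samples.

Current: n = 65, width = 4.50
New: n = 585, width ≈ 1.47

Width reduced by factor of 4.50/1.47 = 3.06.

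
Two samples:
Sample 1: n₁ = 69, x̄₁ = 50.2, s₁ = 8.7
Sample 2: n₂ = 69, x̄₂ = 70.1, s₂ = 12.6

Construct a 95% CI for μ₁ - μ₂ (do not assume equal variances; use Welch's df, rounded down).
(-23.55, -16.25)

Difference: x̄₁ - x̄₂ = -19.90
SE = √(s₁²/n₁ + s₂²/n₂) = √(8.7²/69 + 12.6²/69) = 1.8433
df = 120.83 → 120 (Welch–Satterthwaite, rounded down)
t* = 1.980

CI: -19.90 ± 1.980 · 1.8433 = -19.90 ± 3.65 = (-23.55, -16.25)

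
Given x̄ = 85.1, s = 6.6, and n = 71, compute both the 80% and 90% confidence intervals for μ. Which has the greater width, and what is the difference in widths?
90% CI is wider by 0.58

df = 70
80% CI: t* = 1.294, (84.09, 86.11), width = 2 · t* · s/√n = 2.03
90% CI: t* = 1.667, (83.79, 86.41), width = 2 · t* · s/√n = 2.61

The 90% CI is wider by 2.61 - 2.03 = 0.58.
Higher confidence requires a wider interval.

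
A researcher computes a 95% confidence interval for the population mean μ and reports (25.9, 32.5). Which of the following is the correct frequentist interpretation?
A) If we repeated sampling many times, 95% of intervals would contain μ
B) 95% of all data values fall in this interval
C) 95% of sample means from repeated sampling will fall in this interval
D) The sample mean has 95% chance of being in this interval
A

A) Correct — this is the frequentist long-run coverage interpretation.
B) Wrong — a CI is about the parameter μ, not individual data values.
C) Wrong — coverage applies to intervals containing μ, not to future x̄ values.
D) Wrong — x̄ is observed and sits in the interval by construction.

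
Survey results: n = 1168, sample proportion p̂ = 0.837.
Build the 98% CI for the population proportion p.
(0.812, 0.862)

Proportion CI:
SE = √(p̂(1-p̂)/n) = √(0.837 · 0.163 / 1168) = 0.01081

z* = 2.326
Margin = z* · SE = 2.326 · 0.01081 = 0.0251

CI: 0.837 ± 0.0251 = (0.812, 0.862)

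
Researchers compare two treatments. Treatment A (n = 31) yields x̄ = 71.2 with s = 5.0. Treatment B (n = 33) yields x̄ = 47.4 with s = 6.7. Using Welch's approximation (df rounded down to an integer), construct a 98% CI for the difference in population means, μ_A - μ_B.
(20.28, 27.32)

Difference: x̄₁ - x̄₂ = 23.80
SE = √(s₁²/n₁ + s₂²/n₂) = √(5.0²/31 + 6.7²/33) = 1.4720
df = 59.05 → 59 (Welch–Satterthwaite, rounded down)
t* = 2.391

CI: 23.80 ± 2.391 · 1.4720 = 23.80 ± 3.52 = (20.28, 27.32)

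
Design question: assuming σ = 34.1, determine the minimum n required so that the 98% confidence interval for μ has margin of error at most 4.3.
n ≥ 341

For margin E ≤ 4.3:
n ≥ (z* · σ / E)²
n ≥ (2.326 · 34.1 / 4.3)²
n ≥ 340.24

Minimum n = 341 (rounding up)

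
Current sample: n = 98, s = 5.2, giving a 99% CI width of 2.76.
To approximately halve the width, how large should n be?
n ≈ 392

CI width ∝ 1/√n
To reduce width by factor 2, need √n to grow by 2 → need 2² = 4 times as many samples.

Current: n = 98, width = 2.76
New: n = 392, width ≈ 1.36

Width reduced by factor of 2.76/1.36 = 2.03.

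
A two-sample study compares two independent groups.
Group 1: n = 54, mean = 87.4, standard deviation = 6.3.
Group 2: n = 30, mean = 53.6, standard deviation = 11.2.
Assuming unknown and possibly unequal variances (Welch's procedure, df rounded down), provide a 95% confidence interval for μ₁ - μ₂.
(29.31, 38.29)

Difference: x̄₁ - x̄₂ = 33.80
SE = √(s₁²/n₁ + s₂²/n₂) = √(6.3²/54 + 11.2²/30) = 2.2173
df = 39.42 → 39 (Welch–Satterthwaite, rounded down)
t* = 2.023

CI: 33.80 ± 2.023 · 2.2173 = 33.80 ± 4.49 = (29.31, 38.29)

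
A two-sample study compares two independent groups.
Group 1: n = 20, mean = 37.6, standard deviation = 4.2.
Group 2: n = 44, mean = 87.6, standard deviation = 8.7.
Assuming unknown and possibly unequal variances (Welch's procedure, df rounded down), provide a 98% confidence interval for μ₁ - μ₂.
(-53.85, -46.15)

Difference: x̄₁ - x̄₂ = -50.00
SE = √(s₁²/n₁ + s₂²/n₂) = √(4.2²/20 + 8.7²/44) = 1.6131
df = 61.69 → 61 (Welch–Satterthwaite, rounded down)
t* = 2.389

CI: -50.00 ± 2.389 · 1.6131 = -50.00 ± 3.85 = (-53.85, -46.15)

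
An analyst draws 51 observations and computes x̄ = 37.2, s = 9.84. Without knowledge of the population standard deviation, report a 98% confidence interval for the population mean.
(33.89, 40.51)

t-interval (σ unknown):
df = n - 1 = 50
t* = 2.403 for 98% confidence

Margin of error = t* · s/√n = 2.403 · 9.84/√51 = 3.31

CI: (33.89, 40.51)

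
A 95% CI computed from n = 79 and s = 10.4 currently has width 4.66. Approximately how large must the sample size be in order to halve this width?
n ≈ 316

CI width ∝ 1/√n
To reduce width by factor 2, need √n to grow by 2 → need 2² = 4 times as many samples.

Current: n = 79, width = 4.66
New: n = 316, width ≈ 2.30

Width reduced by factor of 4.66/2.30 = 2.03.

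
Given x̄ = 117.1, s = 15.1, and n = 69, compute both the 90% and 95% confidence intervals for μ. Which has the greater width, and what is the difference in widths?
95% CI is wider by 1.19

df = 68
90% CI: t* = 1.668, (114.07, 120.13), width = 2 · t* · s/√n = 6.06
95% CI: t* = 1.995, (113.47, 120.73), width = 2 · t* · s/√n = 7.25

The 95% CI is wider by 7.25 - 6.06 = 1.19.
Higher confidence requires a wider interval.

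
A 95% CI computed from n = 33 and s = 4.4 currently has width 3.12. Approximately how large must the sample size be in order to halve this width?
n ≈ 132

CI width ∝ 1/√n
To reduce width by factor 2, need √n to grow by 2 → need 2² = 4 times as many samples.

Current: n = 33, width = 3.12
New: n = 132, width ≈ 1.52

Width reduced by factor of 3.12/1.52 = 2.05.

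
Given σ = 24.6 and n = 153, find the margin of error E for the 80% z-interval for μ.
Margin of error = 2.55

Margin of error = z* · σ/√n
= 1.282 · 24.6/√153
= 1.282 · 24.6/12.3693
= 2.55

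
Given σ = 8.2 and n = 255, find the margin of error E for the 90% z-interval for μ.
Margin of error = 0.84

Margin of error = z* · σ/√n
= 1.645 · 8.2/√255
= 1.645 · 8.2/15.9687
= 0.84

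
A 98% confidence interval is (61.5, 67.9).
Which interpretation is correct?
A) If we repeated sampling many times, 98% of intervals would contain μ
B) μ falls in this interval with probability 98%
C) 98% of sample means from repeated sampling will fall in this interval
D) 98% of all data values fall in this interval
A

A) Correct — this is the frequentist long-run coverage interpretation.
B) Wrong — μ is fixed; the randomness lives in the interval, not in μ.
C) Wrong — coverage applies to intervals containing μ, not to future x̄ values.
D) Wrong — a CI is about the parameter μ, not individual data values.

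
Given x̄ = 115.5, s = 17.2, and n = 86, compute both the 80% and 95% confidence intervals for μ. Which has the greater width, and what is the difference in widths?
95% CI is wider by 2.58

df = 85
80% CI: t* = 1.292, (113.10, 117.90), width = 2 · t* · s/√n = 4.79
95% CI: t* = 1.988, (111.81, 119.19), width = 2 · t* · s/√n = 7.37

The 95% CI is wider by 7.37 - 4.79 = 2.58.
Higher confidence requires a wider interval.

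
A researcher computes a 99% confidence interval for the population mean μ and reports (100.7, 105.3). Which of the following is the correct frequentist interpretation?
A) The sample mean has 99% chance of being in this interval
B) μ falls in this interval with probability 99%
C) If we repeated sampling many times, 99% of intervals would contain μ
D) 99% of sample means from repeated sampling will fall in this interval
C

A) Wrong — x̄ is observed and sits in the interval by construction.
B) Wrong — μ is fixed; the randomness lives in the interval, not in μ.
C) Correct — this is the frequentist long-run coverage interpretation.
D) Wrong — coverage applies to intervals containing μ, not to future x̄ values.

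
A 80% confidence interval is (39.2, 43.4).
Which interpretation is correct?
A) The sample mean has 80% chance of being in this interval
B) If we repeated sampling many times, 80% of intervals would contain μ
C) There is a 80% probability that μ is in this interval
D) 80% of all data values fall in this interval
B

A) Wrong — x̄ is observed and sits in the interval by construction.
B) Correct — this is the frequentist long-run coverage interpretation.
C) Wrong — μ is fixed; the randomness lives in the interval, not in μ.
D) Wrong — a CI is about the parameter μ, not individual data values.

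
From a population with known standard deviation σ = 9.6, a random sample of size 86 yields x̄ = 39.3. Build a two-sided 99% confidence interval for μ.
(36.63, 41.97)

z-interval (σ known):
z* = 2.576 for 99% confidence

Margin of error = z* · σ/√n = 2.576 · 9.6/√86 = 2.67

CI: (39.3 - 2.67, 39.3 + 2.67) = (36.63, 41.97)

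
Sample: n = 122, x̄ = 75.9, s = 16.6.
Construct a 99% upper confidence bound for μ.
μ ≤ 79.44

Upper bound (one-sided):
t* = 2.358 (one-sided for 99%)
Upper bound = x̄ + t* · s/√n = 75.9 + 2.358 · 16.6/√122 = 79.44

We are 99% confident that μ ≤ 79.44.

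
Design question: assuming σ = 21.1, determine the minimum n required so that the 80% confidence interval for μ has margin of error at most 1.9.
n ≥ 203

For margin E ≤ 1.9:
n ≥ (z* · σ / E)²
n ≥ (1.282 · 21.1 / 1.9)²
n ≥ 202.69

Minimum n = 203 (rounding up)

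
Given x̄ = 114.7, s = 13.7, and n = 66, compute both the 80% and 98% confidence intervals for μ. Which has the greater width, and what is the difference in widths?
98% CI is wider by 3.67

df = 65
80% CI: t* = 1.295, (112.52, 116.88), width = 2 · t* · s/√n = 4.37
98% CI: t* = 2.385, (110.68, 118.72), width = 2 · t* · s/√n = 8.04

The 98% CI is wider by 8.04 - 4.37 = 3.67.
Higher confidence requires a wider interval.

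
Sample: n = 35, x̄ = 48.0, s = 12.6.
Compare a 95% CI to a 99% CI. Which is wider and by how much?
99% CI is wider by 2.96

df = 34
95% CI: t* = 2.032, (43.67, 52.33), width = 2 · t* · s/√n = 8.66
99% CI: t* = 2.728, (42.19, 53.81), width = 2 · t* · s/√n = 11.62

The 99% CI is wider by 11.62 - 8.66 = 2.96.
Higher confidence requires a wider interval.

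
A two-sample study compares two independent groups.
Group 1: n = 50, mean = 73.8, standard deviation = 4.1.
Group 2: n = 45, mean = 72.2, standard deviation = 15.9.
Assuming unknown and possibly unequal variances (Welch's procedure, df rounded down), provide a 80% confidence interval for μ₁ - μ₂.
(-1.57, 4.77)

Difference: x̄₁ - x̄₂ = 1.60
SE = √(s₁²/n₁ + s₂²/n₂) = √(4.1²/50 + 15.9²/45) = 2.4401
df = 49.27 → 49 (Welch–Satterthwaite, rounded down)
t* = 1.299

CI: 1.60 ± 1.299 · 2.4401 = 1.60 ± 3.17 = (-1.57, 4.77)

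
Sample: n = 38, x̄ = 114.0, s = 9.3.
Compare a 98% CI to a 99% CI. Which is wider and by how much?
99% CI is wider by 0.85

df = 37
98% CI: t* = 2.431, (110.33, 117.67), width = 2 · t* · s/√n = 7.34
99% CI: t* = 2.715, (109.90, 118.10), width = 2 · t* · s/√n = 8.19

The 99% CI is wider by 8.19 - 7.34 = 0.85.
Higher confidence requires a wider interval.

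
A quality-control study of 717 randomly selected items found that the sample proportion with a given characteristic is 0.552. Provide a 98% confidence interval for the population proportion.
(0.509, 0.595)

Proportion CI:
SE = √(p̂(1-p̂)/n) = √(0.552 · 0.448 / 717) = 0.01857

z* = 2.326
Margin = z* · SE = 2.326 · 0.01857 = 0.0432

CI: 0.552 ± 0.0432 = (0.509, 0.595)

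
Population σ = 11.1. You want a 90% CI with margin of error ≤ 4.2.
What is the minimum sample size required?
n ≥ 19

For margin E ≤ 4.2:
n ≥ (z* · σ / E)²
n ≥ (1.645 · 11.1 / 4.2)²
n ≥ 18.90

Minimum n = 19 (rounding up)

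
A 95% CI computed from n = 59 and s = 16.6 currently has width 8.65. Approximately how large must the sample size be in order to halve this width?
n ≈ 236

CI width ∝ 1/√n
To reduce width by factor 2, need √n to grow by 2 → need 2² = 4 times as many samples.

Current: n = 59, width = 8.65
New: n = 236, width ≈ 4.26

Width reduced by factor of 8.65/4.26 = 2.03.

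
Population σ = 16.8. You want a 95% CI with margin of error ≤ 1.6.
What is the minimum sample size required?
n ≥ 424

For margin E ≤ 1.6:
n ≥ (z* · σ / E)²
n ≥ (1.960 · 16.8 / 1.6)²
n ≥ 423.54

Minimum n = 424 (rounding up)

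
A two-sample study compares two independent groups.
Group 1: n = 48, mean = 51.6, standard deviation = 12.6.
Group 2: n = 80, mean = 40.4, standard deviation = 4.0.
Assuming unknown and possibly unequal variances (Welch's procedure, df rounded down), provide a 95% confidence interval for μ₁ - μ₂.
(7.44, 14.96)

Difference: x̄₁ - x̄₂ = 11.20
SE = √(s₁²/n₁ + s₂²/n₂) = √(12.6²/48 + 4.0²/80) = 1.8728
df = 52.74 → 52 (Welch–Satterthwaite, rounded down)
t* = 2.007

CI: 11.20 ± 2.007 · 1.8728 = 11.20 ± 3.76 = (7.44, 14.96)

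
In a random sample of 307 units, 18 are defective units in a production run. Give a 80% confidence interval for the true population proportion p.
(0.041, 0.076)

Proportion CI:
p̂ = 18/307 = 0.05863
SE = √(p̂(1-p̂)/n) = √(0.05863 · 0.94137 / 307) = 0.01341

z* = 1.282
Margin = z* · SE = 1.282 · 0.01341 = 0.0172

CI: 0.05863 ± 0.0172 = (0.041, 0.076)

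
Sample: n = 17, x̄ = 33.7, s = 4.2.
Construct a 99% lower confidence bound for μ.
μ ≥ 31.07

Lower bound (one-sided):
t* = 2.583 (one-sided for 99%)
Lower bound = x̄ - t* · s/√n = 33.7 - 2.583 · 4.2/√17 = 31.07

We are 99% confident that μ ≥ 31.07.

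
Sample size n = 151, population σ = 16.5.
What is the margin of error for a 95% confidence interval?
Margin of error = 2.63

Margin of error = z* · σ/√n
= 1.960 · 16.5/√151
= 1.960 · 16.5/12.2882
= 2.63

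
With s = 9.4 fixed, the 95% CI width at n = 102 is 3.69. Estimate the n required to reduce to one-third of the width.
n ≈ 918

CI width ∝ 1/√n
To reduce width by factor 3, need √n to grow by 3 → need 3² = 9 times as many samples.

Current: n = 102, width = 3.69
New: n = 918, width ≈ 1.22

Width reduced by factor of 3.69/1.22 = 3.02.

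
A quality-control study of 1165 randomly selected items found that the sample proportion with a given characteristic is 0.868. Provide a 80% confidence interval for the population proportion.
(0.855, 0.881)

Proportion CI:
SE = √(p̂(1-p̂)/n) = √(0.868 · 0.132 / 1165) = 0.00992

z* = 1.282
Margin = z* · SE = 1.282 · 0.00992 = 0.0127

CI: 0.868 ± 0.0127 = (0.855, 0.881)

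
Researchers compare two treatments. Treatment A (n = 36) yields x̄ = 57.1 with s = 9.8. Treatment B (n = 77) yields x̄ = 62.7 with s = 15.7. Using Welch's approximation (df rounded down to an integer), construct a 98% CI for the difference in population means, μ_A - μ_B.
(-11.33, 0.13)

Difference: x̄₁ - x̄₂ = -5.60
SE = √(s₁²/n₁ + s₂²/n₂) = √(9.8²/36 + 15.7²/77) = 2.4226
df = 101.85 → 101 (Welch–Satterthwaite, rounded down)
t* = 2.364

CI: -5.60 ± 2.364 · 2.4226 = -5.60 ± 5.73 = (-11.33, 0.13)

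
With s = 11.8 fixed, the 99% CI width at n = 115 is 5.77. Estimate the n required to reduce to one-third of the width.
n ≈ 1035

CI width ∝ 1/√n
To reduce width by factor 3, need √n to grow by 3 → need 3² = 9 times as many samples.

Current: n = 115, width = 5.77
New: n = 1035, width ≈ 1.89

Width reduced by factor of 5.77/1.89 = 3.05.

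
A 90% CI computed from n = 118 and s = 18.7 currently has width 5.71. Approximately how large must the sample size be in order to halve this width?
n ≈ 472

CI width ∝ 1/√n
To reduce width by factor 2, need √n to grow by 2 → need 2² = 4 times as many samples.

Current: n = 118, width = 5.71
New: n = 472, width ≈ 2.84

Width reduced by factor of 5.71/2.84 = 2.01.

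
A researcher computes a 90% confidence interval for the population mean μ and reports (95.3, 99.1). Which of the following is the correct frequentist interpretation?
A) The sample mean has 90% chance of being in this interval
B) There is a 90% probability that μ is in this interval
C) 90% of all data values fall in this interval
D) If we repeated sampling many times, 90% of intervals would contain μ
D

A) Wrong — x̄ is observed and sits in the interval by construction.
B) Wrong — μ is fixed; the randomness lives in the interval, not in μ.
C) Wrong — a CI is about the parameter μ, not individual data values.
D) Correct — this is the frequentist long-run coverage interpretation.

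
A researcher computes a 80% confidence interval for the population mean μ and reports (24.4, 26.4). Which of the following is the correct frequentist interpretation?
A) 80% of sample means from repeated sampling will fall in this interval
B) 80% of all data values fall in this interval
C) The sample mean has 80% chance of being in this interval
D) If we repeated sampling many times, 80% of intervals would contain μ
D

A) Wrong — coverage applies to intervals containing μ, not to future x̄ values.
B) Wrong — a CI is about the parameter μ, not individual data values.
C) Wrong — x̄ is observed and sits in the interval by construction.
D) Correct — this is the frequentist long-run coverage interpretation.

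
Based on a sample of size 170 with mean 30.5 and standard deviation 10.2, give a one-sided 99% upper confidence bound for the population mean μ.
μ ≤ 32.34

Upper bound (one-sided):
t* = 2.349 (one-sided for 99%)
Upper bound = x̄ + t* · s/√n = 30.5 + 2.349 · 10.2/√170 = 32.34

We are 99% confident that μ ≤ 32.34.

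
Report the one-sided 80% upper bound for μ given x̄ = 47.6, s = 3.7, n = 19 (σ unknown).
μ ≤ 48.33

Upper bound (one-sided):
t* = 0.862 (one-sided for 80%)
Upper bound = x̄ + t* · s/√n = 47.6 + 0.862 · 3.7/√19 = 48.33

We are 80% confident that μ ≤ 48.33.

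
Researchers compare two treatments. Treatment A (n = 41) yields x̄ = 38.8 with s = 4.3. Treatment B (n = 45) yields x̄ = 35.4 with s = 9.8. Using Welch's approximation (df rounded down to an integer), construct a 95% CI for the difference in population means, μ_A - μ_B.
(0.18, 6.62)

Difference: x̄₁ - x̄₂ = 3.40
SE = √(s₁²/n₁ + s₂²/n₂) = √(4.3²/41 + 9.8²/45) = 1.6079
df = 61.54 → 61 (Welch–Satterthwaite, rounded down)
t* = 2.000

CI: 3.40 ± 2.000 · 1.6079 = 3.40 ± 3.22 = (0.18, 6.62)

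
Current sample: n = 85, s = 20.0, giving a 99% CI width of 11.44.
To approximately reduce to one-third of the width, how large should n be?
n ≈ 765

CI width ∝ 1/√n
To reduce width by factor 3, need √n to grow by 3 → need 3² = 9 times as many samples.

Current: n = 85, width = 11.44
New: n = 765, width ≈ 3.73

Width reduced by factor of 11.44/3.73 = 3.07.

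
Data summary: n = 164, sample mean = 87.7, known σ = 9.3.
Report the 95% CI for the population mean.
(86.28, 89.12)

z-interval (σ known):
z* = 1.960 for 95% confidence

Margin of error = z* · σ/√n = 1.960 · 9.3/√164 = 1.42

CI: (87.7 - 1.42, 87.7 + 1.42) = (86.28, 89.12)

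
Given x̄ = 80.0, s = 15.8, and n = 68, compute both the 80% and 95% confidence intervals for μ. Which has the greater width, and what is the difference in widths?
95% CI is wider by 2.69

df = 67
80% CI: t* = 1.294, (77.52, 82.48), width = 2 · t* · s/√n = 4.96
95% CI: t* = 1.996, (76.18, 83.82), width = 2 · t* · s/√n = 7.65

The 95% CI is wider by 7.65 - 4.96 = 2.69.
Higher confidence requires a wider interval.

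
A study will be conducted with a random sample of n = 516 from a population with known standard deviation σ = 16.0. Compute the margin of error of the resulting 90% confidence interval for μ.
Margin of error = 1.16

Margin of error = z* · σ/√n
= 1.645 · 16.0/√516
= 1.645 · 16.0/22.7156
= 1.16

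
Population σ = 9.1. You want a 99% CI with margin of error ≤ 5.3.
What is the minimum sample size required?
n ≥ 20

For margin E ≤ 5.3:
n ≥ (z* · σ / E)²
n ≥ (2.576 · 9.1 / 5.3)²
n ≥ 19.56

Minimum n = 20 (rounding up)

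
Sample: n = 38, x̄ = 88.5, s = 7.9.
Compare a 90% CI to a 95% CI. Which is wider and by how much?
95% CI is wider by 0.87

df = 37
90% CI: t* = 1.687, (86.34, 90.66), width = 2 · t* · s/√n = 4.32
95% CI: t* = 2.026, (85.90, 91.10), width = 2 · t* · s/√n = 5.19

The 95% CI is wider by 5.19 - 4.32 = 0.87.
Higher confidence requires a wider interval.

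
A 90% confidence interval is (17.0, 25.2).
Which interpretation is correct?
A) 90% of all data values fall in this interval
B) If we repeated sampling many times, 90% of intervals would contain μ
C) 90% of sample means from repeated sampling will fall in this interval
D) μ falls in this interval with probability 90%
B

A) Wrong — a CI is about the parameter μ, not individual data values.
B) Correct — this is the frequentist long-run coverage interpretation.
C) Wrong — coverage applies to intervals containing μ, not to future x̄ values.
D) Wrong — μ is fixed; the randomness lives in the interval, not in μ.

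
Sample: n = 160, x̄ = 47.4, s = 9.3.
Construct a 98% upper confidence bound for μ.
μ ≤ 48.92

Upper bound (one-sided):
t* = 2.071 (one-sided for 98%)
Upper bound = x̄ + t* · s/√n = 47.4 + 2.071 · 9.3/√160 = 48.92

We are 98% confident that μ ≤ 48.92.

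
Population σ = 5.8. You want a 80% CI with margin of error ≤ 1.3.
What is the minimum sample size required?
n ≥ 33

For margin E ≤ 1.3:
n ≥ (z* · σ / E)²
n ≥ (1.282 · 5.8 / 1.3)²
n ≥ 32.71

Minimum n = 33 (rounding up)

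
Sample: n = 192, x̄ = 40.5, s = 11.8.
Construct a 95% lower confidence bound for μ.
μ ≥ 39.09

Lower bound (one-sided):
t* = 1.653 (one-sided for 95%)
Lower bound = x̄ - t* · s/√n = 40.5 - 1.653 · 11.8/√192 = 39.09

We are 95% confident that μ ≥ 39.09.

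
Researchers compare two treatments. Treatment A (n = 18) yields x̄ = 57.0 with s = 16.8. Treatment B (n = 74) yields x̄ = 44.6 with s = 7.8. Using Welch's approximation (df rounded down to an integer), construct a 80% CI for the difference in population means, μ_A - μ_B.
(7.00, 17.80)

Difference: x̄₁ - x̄₂ = 12.40
SE = √(s₁²/n₁ + s₂²/n₂) = √(16.8²/18 + 7.8²/74) = 4.0623
df = 18.82 → 18 (Welch–Satterthwaite, rounded down)
t* = 1.330

CI: 12.40 ± 1.330 · 4.0623 = 12.40 ± 5.40 = (7.00, 17.80)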